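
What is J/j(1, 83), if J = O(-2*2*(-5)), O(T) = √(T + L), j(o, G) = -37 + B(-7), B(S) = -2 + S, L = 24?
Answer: -√11/23 ≈ -0.14420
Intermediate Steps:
j(o, G) = -46 (j(o, G) = -37 + (-2 - 7) = -37 - 9 = -46)
O(T) = √(24 + T) (O(T) = √(T + 24) = √(24 + T))
J = 2*√11 (J = √(24 - 2*2*(-5)) = √(24 - 4*(-5)) = √(24 + 20) = √44 = 2*√11 ≈ 6.6332)
J/j(1, 83) = (2*√11)/(-46) = (2*√11)*(-1/46) = -√11/23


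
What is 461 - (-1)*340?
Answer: 801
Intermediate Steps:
461 - (-1)*340 = 461 - 1*(-340) = 461 + 340 = 801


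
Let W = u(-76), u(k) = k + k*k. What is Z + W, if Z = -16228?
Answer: -10528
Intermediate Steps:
u(k) = k + k**2
W = 5700 (W = -76*(1 - 76) = -76*(-75) = 5700)
Z + W = -16228 + 5700 = -10528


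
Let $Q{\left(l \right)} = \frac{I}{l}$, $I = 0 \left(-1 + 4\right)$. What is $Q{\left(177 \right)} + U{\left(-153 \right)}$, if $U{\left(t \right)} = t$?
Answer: $-153$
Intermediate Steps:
$I = 0$ ($I = 0 \cdot 3 = 0$)
$Q{\left(l \right)} = 0$ ($Q{\left(l \right)} = \frac{0}{l} = 0$)
$Q{\left(177 \right)} + U{\left(-153 \right)} = 0 - 153 = -153$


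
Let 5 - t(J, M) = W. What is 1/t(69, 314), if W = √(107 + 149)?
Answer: -1/11 ≈ -0.090909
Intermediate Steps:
W = 16 (W = √256 = 16)
t(J, M) = -11 (t(J, M) = 5 - 1*16 = 5 - 16 = -11)
1/t(69, 314) = 1/(-11) = -1/11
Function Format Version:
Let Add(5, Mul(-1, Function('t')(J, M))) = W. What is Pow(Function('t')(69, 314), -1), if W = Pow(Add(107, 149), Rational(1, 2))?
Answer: Rational(-1, 11) ≈ -0.090909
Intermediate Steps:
W = 16 (W = Pow(256, Rational(1, 2)) = 16)
Function('t')(J, M) = -11 (Function('t')(J, M) = Add(5, Mul(-1, 16)) = Add(5, -16) = -11)
Pow(Function('t')(69, 314), -1) = Pow(-11, -1) = Rational(-1, 11)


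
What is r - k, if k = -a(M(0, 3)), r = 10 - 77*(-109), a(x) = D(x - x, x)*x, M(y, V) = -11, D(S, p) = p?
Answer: 8524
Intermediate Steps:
a(x) = x² (a(x) = x*x = x²)
r = 8403 (r = 10 + 8393 = 8403)
k = -121 (k = -1*(-11)² = -1*121 = -121)
r - k = 8403 - 1*(-121) = 8403 + 121 = 8524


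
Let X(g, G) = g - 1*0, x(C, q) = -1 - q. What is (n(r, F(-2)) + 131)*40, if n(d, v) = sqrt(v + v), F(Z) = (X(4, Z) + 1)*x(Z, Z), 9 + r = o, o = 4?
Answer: 5240 + 40*sqrt(10) ≈ 5366.5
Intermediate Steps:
X(g, G) = g (X(g, G) = g + 0 = g)
r = -5 (r = -9 + 4 = -5)
F(Z) = -5 - 5*Z (F(Z) = (4 + 1)*(-1 - Z) = 5*(-1 - Z) = -5 - 5*Z)
n(d, v) = sqrt(2)*sqrt(v) (n(d, v) = sqrt(2*v) = sqrt(2)*sqrt(v))
(n(r, F(-2)) + 131)*40 = (sqrt(2)*sqrt(-5 - 5*(-2)) + 131)*40 = (sqrt(2)*sqrt(-5 + 10) + 131)*40 = (sqrt(2)*sqrt(5) + 131)*40 = (sqrt(10) + 131)*40 = (131 + sqrt(10))*40 = 5240 + 40*sqrt(10)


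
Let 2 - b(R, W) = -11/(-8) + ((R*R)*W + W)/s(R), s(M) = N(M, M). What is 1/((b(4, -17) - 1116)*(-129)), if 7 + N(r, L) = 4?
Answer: 8/1250483 ≈ 6.3975e-6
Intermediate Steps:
N(r, L) = -3 (N(r, L) = -7 + 4 = -3)
s(M) = -3
b(R, W) = 5/8 + W/3 + W*R²/3 (b(R, W) = 2 - (-11/(-8) + ((R*R)*W + W)/(-3)) = 2 - (-11*(-⅛) + (R²*W + W)*(-⅓)) = 2 - (11/8 + (W*R² + W)*(-⅓)) = 2 - (11/8 + (W + W*R²)*(-⅓)) = 2 - (11/8 + (-W/3 - W*R²/3)) = 2 - (11/8 - W/3 - W*R²/3) = 2 + (-11/8 + W/3 + W*R²/3) = 5/8 + W/3 + W*R²/3)
1/((b(4, -17) - 1116)*(-129)) = 1/(((5/8 + (⅓)*(-17) + (⅓)*(-17)*4²) - 1116)*(-129)) = 1/(((5/8 - 17/3 + (⅓)*(-17)*16) - 1116)*(-129)) = 1/(((5/8 - 17/3 - 272/3) - 1116)*(-129)) = 1/((-2297/24 - 1116)*(-129)) = 1/(-29081/24*(-129)) = 1/(1250483/8) = 8/1250483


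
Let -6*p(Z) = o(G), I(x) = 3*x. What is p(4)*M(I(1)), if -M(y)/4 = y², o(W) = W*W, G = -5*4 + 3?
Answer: 1734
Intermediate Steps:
G = -17 (G = -20 + 3 = -17)
o(W) = W²
M(y) = -4*y²
p(Z) = -289/6 (p(Z) = -⅙*(-17)² = -⅙*289 = -289/6)
p(4)*M(I(1)) = -(-578)*(3*1)²/3 = -(-578)*3²/3 = -(-578)*9/3 = -289/6*(-36) = 1734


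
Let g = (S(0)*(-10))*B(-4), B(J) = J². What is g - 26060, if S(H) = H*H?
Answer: -26060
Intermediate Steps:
S(H) = H²
g = 0 (g = (0²*(-10))*(-4)² = (0*(-10))*16 = 0*16 = 0)
g - 26060 = 0 - 26060 = -26060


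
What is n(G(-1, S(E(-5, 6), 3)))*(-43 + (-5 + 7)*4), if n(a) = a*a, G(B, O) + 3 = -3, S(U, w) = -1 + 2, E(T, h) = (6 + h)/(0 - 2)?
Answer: -1260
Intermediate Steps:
E(T, h) = -3 - h/2 (E(T, h) = (6 + h)/(-2) = (6 + h)*(-½) = -3 - h/2)
S(U, w) = 1
G(B, O) = -6 (G(B, O) = -3 - 3 = -6)
n(a) = a²
n(G(-1, S(E(-5, 6), 3)))*(-43 + (-5 + 7)*4) = (-6)²*(-43 + (-5 + 7)*4) = 36*(-43 + 2*4) = 36*(-43 + 8) = 36*(-35) = -1260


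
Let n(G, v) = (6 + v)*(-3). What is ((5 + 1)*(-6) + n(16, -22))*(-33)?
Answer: -396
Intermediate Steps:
n(G, v) = -18 - 3*v
((5 + 1)*(-6) + n(16, -22))*(-33) = ((5 + 1)*(-6) + (-18 - 3*(-22)))*(-33) = (6*(-6) + (-18 + 66))*(-33) = (-36 + 48)*(-33) = 12*(-33) = -396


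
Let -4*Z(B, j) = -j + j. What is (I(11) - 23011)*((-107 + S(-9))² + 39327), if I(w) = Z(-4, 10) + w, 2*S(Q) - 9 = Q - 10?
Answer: -1193033000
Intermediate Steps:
S(Q) = -½ + Q/2 (S(Q) = 9/2 + (Q - 10)/2 = 9/2 + (-10 + Q)/2 = 9/2 + (-5 + Q/2) = -½ + Q/2)
Z(B, j) = 0 (Z(B, j) = -(-j + j)/4 = -¼*0 = 0)
I(w) = w (I(w) = 0 + w = w)
(I(11) - 23011)*((-107 + S(-9))² + 39327) = (11 - 23011)*((-107 + (-½ + (½)*(-9)))² + 39327) = -23000*((-107 + (-½ - 9/2))² + 39327) = -23000*((-107 - 5)² + 39327) = -23000*((-112)² + 39327) = -23000*(12544 + 39327) = -23000*51871 = -1193033000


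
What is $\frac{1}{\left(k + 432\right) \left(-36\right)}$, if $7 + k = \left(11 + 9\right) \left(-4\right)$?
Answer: $- \frac{1}{12420} \approx -8.0515 \cdot 10^{-5}$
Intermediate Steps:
$k = -87$ ($k = -7 + \left(11 + 9\right) \left(-4\right) = -7 + 20 \left(-4\right) = -7 - 80 = -87$)
$\frac{1}{\left(k + 432\right) \left(-36\right)} = \frac{1}{\left(-87 + 432\right) \left(-36\right)} = \frac{1}{345 \left(-36\right)} = \frac{1}{-12420} = - \frac{1}{12420}$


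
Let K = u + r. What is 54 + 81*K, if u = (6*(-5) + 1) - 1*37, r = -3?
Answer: -5535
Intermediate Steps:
u = -66 (u = (-30 + 1) - 37 = -29 - 37 = -66)
K = -69 (K = -66 - 3 = -69)
54 + 81*K = 54 + 81*(-69) = 54 - 5589 = -5535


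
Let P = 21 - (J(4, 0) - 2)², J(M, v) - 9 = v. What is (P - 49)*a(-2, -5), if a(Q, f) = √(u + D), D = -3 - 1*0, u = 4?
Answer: -77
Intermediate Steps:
J(M, v) = 9 + v
D = -3 (D = -3 + 0 = -3)
a(Q, f) = 1 (a(Q, f) = √(4 - 3) = √1 = 1)
P = -28 (P = 21 - ((9 + 0) - 2)² = 21 - (9 - 2)² = 21 - 1*7² = 21 - 1*49 = 21 - 49 = -28)
(P - 49)*a(-2, -5) = (-28 - 49)*1 = -77*1 = -77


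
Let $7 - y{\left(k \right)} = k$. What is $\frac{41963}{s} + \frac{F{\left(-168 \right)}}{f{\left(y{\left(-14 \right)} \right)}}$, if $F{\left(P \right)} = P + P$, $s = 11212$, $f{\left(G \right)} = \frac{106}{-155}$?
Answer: $\frac{294184519}{594236} \approx 495.06$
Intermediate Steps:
$y{\left(k \right)} = 7 - k$
$f{\left(G \right)} = - \frac{106}{155}$ ($f{\left(G \right)} = 106 \left(- \frac{1}{155}\right) = - \frac{106}{155}$)
$F{\left(P \right)} = 2 P$
$\frac{41963}{s} + \frac{F{\left(-168 \right)}}{f{\left(y{\left(-14 \right)} \right)}} = \frac{41963}{11212} + \frac{2 \left(-168\right)}{- \frac{106}{155}} = 41963 \cdot \frac{1}{11212} - - \frac{26040}{53} = \frac{41963}{11212} + \frac{26040}{53} = \frac{294184519}{594236}$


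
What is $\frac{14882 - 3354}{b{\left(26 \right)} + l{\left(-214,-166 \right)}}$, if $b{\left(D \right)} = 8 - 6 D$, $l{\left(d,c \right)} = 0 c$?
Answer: $- \frac{2882}{37} \approx -77.892$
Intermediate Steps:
$l{\left(d,c \right)} = 0$
$\frac{14882 - 3354}{b{\left(26 \right)} + l{\left(-214,-166 \right)}} = \frac{14882 - 3354}{\left(8 - 156\right) + 0} = \frac{11528}{\left(8 - 156\right) + 0} = \frac{11528}{-148 + 0} = \frac{11528}{-148} = 11528 \left(- \frac{1}{148}\right) = - \frac{2882}{37}$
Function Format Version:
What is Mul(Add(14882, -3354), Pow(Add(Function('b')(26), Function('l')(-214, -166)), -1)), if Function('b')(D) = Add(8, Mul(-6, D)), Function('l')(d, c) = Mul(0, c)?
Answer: Rational(-2882, 37) ≈ -77.892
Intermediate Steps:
Function('l')(d, c) = 0
Mul(Add(14882, -3354), Pow(Add(Function('b')(26), Function('l')(-214, -166)), -1)) = Mul(Add(14882, -3354), Pow(Add(Add(8, Mul(-6, 26)), 0), -1)) = Mul(11528, Pow(Add(Add(8, -156), 0), -1)) = Mul(11528, Pow(Add(-148, 0), -1)) = Mul(11528, Pow(-148, -1)) = Mul(11528, Rational(-1, 148)) = Rational(-2882, 37)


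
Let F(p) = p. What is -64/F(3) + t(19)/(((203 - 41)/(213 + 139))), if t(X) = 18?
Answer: 160/9 ≈ 17.778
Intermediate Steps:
-64/F(3) + t(19)/(((203 - 41)/(213 + 139))) = -64/3 + 18/(((203 - 41)/(213 + 139))) = -64*1/3 + 18/((162/352)) = -64/3 + 18/((162*(1/352))) = -64/3 + 18/(81/176) = -64/3 + 18*(176/81) = -64/3 + 352/9 = 160/9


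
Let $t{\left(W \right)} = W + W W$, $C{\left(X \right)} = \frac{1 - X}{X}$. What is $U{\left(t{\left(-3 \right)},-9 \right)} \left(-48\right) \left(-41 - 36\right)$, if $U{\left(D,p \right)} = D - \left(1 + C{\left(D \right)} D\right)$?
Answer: $36960$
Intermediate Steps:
$C{\left(X \right)} = \frac{1 - X}{X}$
$t{\left(W \right)} = W + W^{2}$
$U{\left(D,p \right)} = -2 + 2 D$ ($U{\left(D,p \right)} = D - \left(1 + \frac{1 - D}{D} D\right) = D - \left(1 - \left(-1 + D\right)\right) = D - \left(2 - D\right) = D + \left(-2 + D\right) = -2 + 2 D$)
$U{\left(t{\left(-3 \right)},-9 \right)} \left(-48\right) \left(-41 - 36\right) = \left(-2 + 2 \left(- 3 \left(1 - 3\right)\right)\right) \left(-48\right) \left(-41 - 36\right) = \left(-2 + 2 \left(\left(-3\right) \left(-2\right)\right)\right) \left(-48\right) \left(-41 - 36\right) = \left(-2 + 2 \cdot 6\right) \left(-48\right) \left(-77\right) = \left(-2 + 12\right) \left(-48\right) \left(-77\right) = 10 \left(-48\right) \left(-77\right) = \left(-480\right) \left(-77\right) = 36960$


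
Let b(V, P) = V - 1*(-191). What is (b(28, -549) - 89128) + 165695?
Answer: 76786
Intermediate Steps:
b(V, P) = 191 + V (b(V, P) = V + 191 = 191 + V)
(b(28, -549) - 89128) + 165695 = ((191 + 28) - 89128) + 165695 = (219 - 89128) + 165695 = -88909 + 165695 = 76786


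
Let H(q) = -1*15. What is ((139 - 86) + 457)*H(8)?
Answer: -7650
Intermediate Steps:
H(q) = -15
((139 - 86) + 457)*H(8) = ((139 - 86) + 457)*(-15) = (53 + 457)*(-15) = 510*(-15) = -7650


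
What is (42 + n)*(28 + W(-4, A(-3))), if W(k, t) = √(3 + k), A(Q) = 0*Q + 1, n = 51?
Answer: 2604 + 93*I ≈ 2604.0 + 93.0*I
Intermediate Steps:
A(Q) = 1 (A(Q) = 0 + 1 = 1)
(42 + n)*(28 + W(-4, A(-3))) = (42 + 51)*(28 + √(3 - 4)) = 93*(28 + √(-1)) = 93*(28 + I) = 2604 + 93*I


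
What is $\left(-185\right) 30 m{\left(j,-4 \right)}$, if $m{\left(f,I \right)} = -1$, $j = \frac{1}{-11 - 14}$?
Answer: $5550$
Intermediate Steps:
$j = - \frac{1}{25}$ ($j = \frac{1}{-25} = - \frac{1}{25} \approx -0.04$)
$\left(-185\right) 30 m{\left(j,-4 \right)} = \left(-185\right) 30 \left(-1\right) = \left(-5550\right) \left(-1\right) = 5550$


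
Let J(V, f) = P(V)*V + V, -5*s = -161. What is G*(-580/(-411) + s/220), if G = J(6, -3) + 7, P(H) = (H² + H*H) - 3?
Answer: 300681017/452100 ≈ 665.08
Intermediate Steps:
s = 161/5 (s = -⅕*(-161) = 161/5 ≈ 32.200)
P(H) = -3 + 2*H² (P(H) = (H² + H²) - 3 = 2*H² - 3 = -3 + 2*H²)
J(V, f) = V + V*(-3 + 2*V²) (J(V, f) = (-3 + 2*V²)*V + V = V*(-3 + 2*V²) + V = V + V*(-3 + 2*V²))
G = 427 (G = 2*6*(-1 + 6²) + 7 = 2*6*(-1 + 36) + 7 = 2*6*35 + 7 = 420 + 7 = 427)
G*(-580/(-411) + s/220) = 427*(-580/(-411) + (161/5)/220) = 427*(-580*(-1/411) + (161/5)*(1/220)) = 427*(580/411 + 161/1100) = 427*(704171/452100) = 300681017/452100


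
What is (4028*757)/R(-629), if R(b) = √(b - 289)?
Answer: -1524598*I*√102/153 ≈ -1.0064e+5*I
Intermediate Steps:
R(b) = √(-289 + b)
(4028*757)/R(-629) = (4028*757)/(√(-289 - 629)) = 3049196/(√(-918)) = 3049196/((3*I*√102)) = 3049196*(-I*√102/306) = -1524598*I*√102/153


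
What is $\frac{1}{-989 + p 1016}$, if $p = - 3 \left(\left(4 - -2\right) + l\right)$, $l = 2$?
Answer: $- \frac{1}{25373} \approx -3.9412 \cdot 10^{-5}$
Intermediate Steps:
$p = -24$ ($p = - 3 \left(\left(4 - -2\right) + 2\right) = - 3 \left(\left(4 + 2\right) + 2\right) = - 3 \left(6 + 2\right) = \left(-3\right) 8 = -24$)
$\frac{1}{-989 + p 1016} = \frac{1}{-989 - 24384} = \frac{1}{-25373} = - \frac{1}{25373}$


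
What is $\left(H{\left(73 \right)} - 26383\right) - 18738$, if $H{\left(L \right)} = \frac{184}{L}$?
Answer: $- \frac{3293649}{73} \approx -45119.0$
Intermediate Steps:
$\left(H{\left(73 \right)} - 26383\right) - 18738 = \left(\frac{184}{73} - 26383\right) - 18738 = - \frac{1925775}{73} - 18738 = - \frac{3293649}{73}$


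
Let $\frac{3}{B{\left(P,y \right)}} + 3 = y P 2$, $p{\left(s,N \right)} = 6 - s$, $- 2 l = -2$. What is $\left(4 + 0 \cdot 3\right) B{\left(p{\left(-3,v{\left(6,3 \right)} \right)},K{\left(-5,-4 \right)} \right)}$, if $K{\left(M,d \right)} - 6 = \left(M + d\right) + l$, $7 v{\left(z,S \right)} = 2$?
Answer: $- \frac{4}{13} \approx -0.30769$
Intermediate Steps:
$l = 1$ ($l = \left(- \frac{1}{2}\right) \left(-2\right) = 1$)
$v{\left(z,S \right)} = \frac{2}{7}$ ($v{\left(z,S \right)} = \frac{1}{7} \cdot 2 = \frac{2}{7}$)
$K{\left(M,d \right)} = 7 + M + d$ ($K{\left(M,d \right)} = 6 + \left(\left(M + d\right) + 1\right) = 6 + \left(1 + M + d\right) = 7 + M + d$)
$B{\left(P,y \right)} = \frac{3}{-3 + 2 P y}$ ($B{\left(P,y \right)} = \frac{3}{-3 + y P 2} = \frac{3}{-3 + P y 2} = \frac{3}{-3 + 2 P y}$)
$\left(4 + 0 \cdot 3\right) B{\left(p{\left(-3,v{\left(6,3 \right)} \right)},K{\left(-5,-4 \right)} \right)} = \left(4 + 0 \cdot 3\right) \frac{3}{-3 + 2 \left(6 - -3\right) \left(7 - 5 - 4\right)} = \left(4 + 0\right) \frac{3}{-3 + 2 \left(6 + 3\right) \left(-2\right)} = 4 \frac{3}{-3 + 2 \cdot 9 \left(-2\right)} = 4 \frac{3}{-3 - 36} = 4 \frac{3}{-39} = 4 \cdot 3 \left(- \frac{1}{39}\right) = 4 \left(- \frac{1}{13}\right) = - \frac{4}{13}$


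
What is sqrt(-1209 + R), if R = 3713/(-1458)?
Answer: I*sqrt(3532870)/54 ≈ 34.807*I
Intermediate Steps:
R = -3713/1458 (R = 3713*(-1/1458) = -3713/1458 ≈ -2.5466)
sqrt(-1209 + R) = sqrt(-1209 - 3713/1458) = sqrt(-1766435/1458) = I*sqrt(3532870)/54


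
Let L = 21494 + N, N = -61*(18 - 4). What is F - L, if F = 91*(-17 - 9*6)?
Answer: -27101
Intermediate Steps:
N = -854 (N = -61*14 = -854)
F = -6461 (F = 91*(-17 - 54) = 91*(-71) = -6461)
L = 20640 (L = 21494 - 854 = 20640)
F - L = -6461 - 1*20640 = -6461 - 20640 = -27101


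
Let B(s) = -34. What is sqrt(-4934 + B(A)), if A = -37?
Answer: 6*I*sqrt(138) ≈ 70.484*I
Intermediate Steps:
sqrt(-4934 + B(A)) = sqrt(-4934 - 34) = sqrt(-4968) = 6*I*sqrt(138)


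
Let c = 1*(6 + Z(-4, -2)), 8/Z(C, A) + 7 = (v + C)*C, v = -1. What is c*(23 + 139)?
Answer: 13932/13 ≈ 1071.7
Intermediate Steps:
Z(C, A) = 8/(-7 + C*(-1 + C)) (Z(C, A) = 8/(-7 + (-1 + C)*C) = 8/(-7 + C*(-1 + C)))
c = 86/13 (c = 1*(6 + 8/(-7 + (-4)² - 1*(-4))) = 1*(6 + 8/(-7 + 16 + 4)) = 1*(6 + 8/13) = 1*(86/13) = 86/13 ≈ 6.6154)
c*(23 + 139) = 86*(23 + 139)/13 = (86/13)*162 = 13932/13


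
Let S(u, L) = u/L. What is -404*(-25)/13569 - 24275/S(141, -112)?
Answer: 12297607100/637743 ≈ 19283.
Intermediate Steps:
-404*(-25)/13569 - 24275/S(141, -112) = -404*(-25)/13569 - 24275/(141/(-112)) = 10100*(1/13569) - 24275/(141*(-1/112)) = 10100/13569 - 24275/(-141/112) = 10100/13569 - 24275*(-112/141) = 10100/13569 + 2718800/141 = 12297607100/637743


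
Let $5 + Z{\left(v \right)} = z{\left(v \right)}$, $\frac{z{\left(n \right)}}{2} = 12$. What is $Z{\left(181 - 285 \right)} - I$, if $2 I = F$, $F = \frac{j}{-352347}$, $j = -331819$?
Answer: $\frac{13057367}{704694} \approx 18.529$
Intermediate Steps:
$z{\left(n \right)} = 24$ ($z{\left(n \right)} = 2 \cdot 12 = 24$)
$Z{\left(v \right)} = 19$ ($Z{\left(v \right)} = -5 + 24 = 19$)
$F = \frac{331819}{352347}$ ($F = - \frac{331819}{-352347} = \left(-331819\right) \left(- \frac{1}{352347}\right) = \frac{331819}{352347} \approx 0.94174$)
$I = \frac{331819}{704694}$ ($I = \frac{1}{2} \cdot \frac{331819}{352347} = \frac{331819}{704694} \approx 0.47087$)
$Z{\left(181 - 285 \right)} - I = 19 - \frac{331819}{704694} = \frac{13057367}{704694}$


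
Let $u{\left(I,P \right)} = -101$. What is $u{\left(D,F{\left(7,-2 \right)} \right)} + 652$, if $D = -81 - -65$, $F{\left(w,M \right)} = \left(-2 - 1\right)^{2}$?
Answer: $551$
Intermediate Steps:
$F{\left(w,M \right)} = 9$ ($F{\left(w,M \right)} = \left(-3\right)^{2} = 9$)
$D = -16$ ($D = -81 + 65 = -16$)
$u{\left(D,F{\left(7,-2 \right)} \right)} + 652 = -101 + 652 = 551$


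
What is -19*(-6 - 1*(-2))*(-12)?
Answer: -912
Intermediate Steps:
-19*(-6 - 1*(-2))*(-12) = -19*(-6 + 2)*(-12) = -19*(-4)*(-12) = 76*(-12) = -912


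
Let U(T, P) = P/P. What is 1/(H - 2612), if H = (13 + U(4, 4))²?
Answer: -1/2416 ≈ -0.00041391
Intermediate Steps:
U(T, P) = 1
H = 196 (H = (13 + 1)² = 14² = 196)
1/(H - 2612) = 1/(196 - 2612) = 1/(-2416) = -1/2416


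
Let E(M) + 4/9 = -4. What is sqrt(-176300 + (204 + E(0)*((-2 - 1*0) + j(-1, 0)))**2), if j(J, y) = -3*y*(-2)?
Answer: 2*I*sqrt(2652311)/9 ≈ 361.91*I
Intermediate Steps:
E(M) = -40/9 (E(M) = -4/9 - 4 = -40/9)
j(J, y) = 6*y
sqrt(-176300 + (204 + E(0)*((-2 - 1*0) + j(-1, 0)))**2) = sqrt(-176300 + (204 - 40*((-2 - 1*0) + 6*0)/9)**2) = sqrt(-176300 + (204 - 40*((-2 + 0) + 0)/9)**2) = sqrt(-176300 + (204 - 40*(-2 + 0)/9)**2) = sqrt(-176300 + (204 - 40/9*(-2))**2) = sqrt(-176300 + (204 + 80/9)**2) = sqrt(-176300 + (1916/9)**2) = sqrt(-176300 + 3671056/81) = sqrt(-10609244/81) = 2*I*sqrt(2652311)/9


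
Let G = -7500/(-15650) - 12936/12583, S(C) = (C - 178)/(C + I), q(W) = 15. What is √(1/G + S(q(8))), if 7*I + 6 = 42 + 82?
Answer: I*√1612146037531837470/482018514 ≈ 2.6341*I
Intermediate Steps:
I = 118/7 (I = -6/7 + (42 + 82)/7 = -6/7 + (⅐)*124 = -6/7 + 124/7 = 118/7 ≈ 16.857)
S(C) = (-178 + C)/(118/7 + C) (S(C) = (C - 178)/(C + 118/7) = (-178 + C)/(118/7 + C))
G = -2161518/3938479 (G = -7500*(-1/15650) - 12936*1/12583 = 150/313 - 12936/12583 = -2161518/3938479 ≈ -0.54882)
√(1/G + S(q(8))) = √(1/(-2161518/3938479) + 7*(-178 + 15)/(118 + 7*15)) = √(-3938479/2161518 + 7*(-163)/(118 + 105)) = √(-3938479/2161518 + 7*(-163)/223) = √(-3938479/2161518 + 7*(1/223)*(-163)) = √(-3938479/2161518 - 1141/223) = √(-3344572855/482018514) = I*√1612146037531837470/482018514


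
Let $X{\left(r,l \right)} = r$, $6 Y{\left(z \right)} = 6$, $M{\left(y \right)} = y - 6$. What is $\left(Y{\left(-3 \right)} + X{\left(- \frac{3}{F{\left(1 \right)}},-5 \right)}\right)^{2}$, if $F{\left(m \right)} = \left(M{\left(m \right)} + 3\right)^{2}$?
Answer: $\frac{1}{16} \approx 0.0625$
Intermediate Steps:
$M{\left(y \right)} = -6 + y$ ($M{\left(y \right)} = y - 6 = -6 + y$)
$F{\left(m \right)} = \left(-3 + m\right)^{2}$ ($F{\left(m \right)} = \left(\left(-6 + m\right) + 3\right)^{2} = \left(-3 + m\right)^{2}$)
$Y{\left(z \right)} = 1$ ($Y{\left(z \right)} = \frac{1}{6} \cdot 6 = 1$)
$\left(Y{\left(-3 \right)} + X{\left(- \frac{3}{F{\left(1 \right)}},-5 \right)}\right)^{2} = \left(1 - \frac{3}{\left(-3 + 1\right)^{2}}\right)^{2} = \left(1 - \frac{3}{\left(-2\right)^{2}}\right)^{2} = \left(1 - \frac{3}{4}\right)^{2} = \left(\frac{1}{4}\right)^{2} = \frac{1}{16}$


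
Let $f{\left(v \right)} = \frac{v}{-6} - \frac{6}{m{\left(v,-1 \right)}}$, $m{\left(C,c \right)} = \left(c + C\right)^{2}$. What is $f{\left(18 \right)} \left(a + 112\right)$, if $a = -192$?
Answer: $\frac{69840}{289} \approx 241.66$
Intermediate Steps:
$m{\left(C,c \right)} = \left(C + c\right)^{2}$
$f{\left(v \right)} = - \frac{6}{\left(-1 + v\right)^{2}} - \frac{v}{6}$ ($f{\left(v \right)} = \frac{v}{-6} - \frac{6}{\left(v - 1\right)^{2}} = v \left(- \frac{1}{6}\right) - \frac{6}{\left(-1 + v\right)^{2}} = - \frac{v}{6} - \frac{6}{\left(-1 + v\right)^{2}} = - \frac{6}{\left(-1 + v\right)^{2}} - \frac{v}{6}$)
$f{\left(18 \right)} \left(a + 112\right) = \left(- \frac{6}{\left(-1 + 18\right)^{2}} - 3\right) \left(-192 + 112\right) = \left(- \frac{6}{289} - 3\right) \left(-80\right) = \left(- \frac{873}{289}\right) \left(-80\right) = \frac{69840}{289}$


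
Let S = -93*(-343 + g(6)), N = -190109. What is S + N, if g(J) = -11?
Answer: -157187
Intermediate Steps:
S = 32922 (S = -93*(-343 - 11) = -93*(-354) = 32922)
S + N = 32922 - 190109 = -157187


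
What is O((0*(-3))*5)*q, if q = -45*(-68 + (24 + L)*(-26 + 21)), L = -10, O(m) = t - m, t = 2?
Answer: 12420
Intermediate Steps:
O(m) = 2 - m
q = 6210 (q = -45*(-68 + (24 - 10)*(-26 + 21)) = -45*(-68 + 14*(-5)) = -45*(-68 - 70) = -45*(-138) = 6210)
O((0*(-3))*5)*q = (2 - 0*(-3)*5)*6210 = (2 - 0*5)*6210 = (2 - 1*0)*6210 = (2 + 0)*6210 = 2*6210 = 12420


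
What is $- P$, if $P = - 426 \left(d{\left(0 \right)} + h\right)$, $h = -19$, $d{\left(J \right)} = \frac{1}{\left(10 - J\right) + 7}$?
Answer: $- \frac{137172}{17} \approx -8068.9$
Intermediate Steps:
$d{\left(J \right)} = \frac{1}{17 - J}$
$P = \frac{137172}{17}$ ($P = - 426 \left(- \frac{1}{-17 + 0} - 19\right) = - 426 \left(- \frac{1}{-17} - 19\right) = - 426 \left(\left(-1\right) \left(- \frac{1}{17}\right) - 19\right) = - 426 \left(\frac{1}{17} - 19\right) = - \frac{426 \left(-322\right)}{17} = \left(-1\right) \left(- \frac{137172}{17}\right) = \frac{137172}{17} \approx 8068.9$)
$- P = \left(-1\right) \frac{137172}{17} = - \frac{137172}{17}$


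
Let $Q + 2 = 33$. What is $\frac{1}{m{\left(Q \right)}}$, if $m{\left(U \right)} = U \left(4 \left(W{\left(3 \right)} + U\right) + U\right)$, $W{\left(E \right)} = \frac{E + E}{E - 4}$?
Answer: $\frac{1}{4061} \approx 0.00024624$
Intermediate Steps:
$Q = 31$ ($Q = -2 + 33 = 31$)
$W{\left(E \right)} = \frac{2 E}{-4 + E}$
$m{\left(U \right)} = U \left(-24 + 5 U\right)$ ($m{\left(U \right)} = U \left(4 \left(2 \cdot 3 \frac{1}{-4 + 3} + U\right) + U\right) = U \left(4 \left(2 \cdot 3 \frac{1}{-1} + U\right) + U\right) = U \left(4 \left(2 \cdot 3 \left(-1\right) + U\right) + U\right) = U \left(4 \left(-6 + U\right) + U\right) = U \left(\left(-24 + 4 U\right) + U\right) = U \left(-24 + 5 U\right)$)
$\frac{1}{m{\left(Q \right)}} = \frac{1}{31 \left(-24 + 5 \cdot 31\right)} = \frac{1}{31 \left(-24 + 155\right)} = \frac{1}{31 \cdot 131} = \frac{1}{4061}$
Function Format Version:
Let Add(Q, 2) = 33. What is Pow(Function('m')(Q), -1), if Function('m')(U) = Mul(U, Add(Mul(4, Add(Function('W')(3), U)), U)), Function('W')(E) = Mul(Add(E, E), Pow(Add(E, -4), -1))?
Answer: Rational(1, 4061) ≈ 0.00024624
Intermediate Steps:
Q = 31 (Q = Add(-2, 33) = 31)
Function('W')(E) = Mul(2, E, Pow(Add(-4, E), -1)) (Function('W')(E) = Mul(Mul(2, E), Pow(Add(-4, E), -1)) = Mul(2, E, Pow(Add(-4, E), -1)))
Function('m')(U) = Mul(U, Add(-24, Mul(5, U))) (Function('m')(U) = Mul(U, Add(Mul(4, Add(Mul(2, 3, Pow(Add(-4, 3), -1)), U)), U)) = Mul(U, Add(Mul(4, Add(Mul(2, 3, Pow(-1, -1)), U)), U)) = Mul(U, Add(Mul(4, Add(Mul(2, 3, -1), U)), U)) = Mul(U, Add(Mul(4, Add(-6, U)), U)) = Mul(U, Add(Add(-24, Mul(4, U)), U)) = Mul(U, Add(-24, Mul(5, U))))
Pow(Function('m')(Q), -1) = Pow(Mul(31, Add(-24, Mul(5, 31))), -1) = Pow(Mul(31, Add(-24, 155)), -1) = Pow(Mul(31, 131), -1) = Pow(4061, -1) = Rational(1, 4061)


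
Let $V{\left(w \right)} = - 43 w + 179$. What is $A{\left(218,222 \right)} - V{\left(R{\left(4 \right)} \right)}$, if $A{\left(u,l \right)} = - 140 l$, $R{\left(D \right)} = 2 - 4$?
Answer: $-31345$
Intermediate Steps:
$R{\left(D \right)} = -2$ ($R{\left(D \right)} = 2 - 4 = -2$)
$V{\left(w \right)} = 179 - 43 w$
$A{\left(218,222 \right)} - V{\left(R{\left(4 \right)} \right)} = \left(-140\right) 222 - \left(179 - -86\right) = -31080 - \left(179 + 86\right) = -31080 - 265 = -31345$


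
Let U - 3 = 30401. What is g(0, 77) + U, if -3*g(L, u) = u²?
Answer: 85283/3 ≈ 28428.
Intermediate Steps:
U = 30404 (U = 3 + 30401 = 30404)
g(L, u) = -u²/3
g(0, 77) + U = -⅓*77² + 30404 = -⅓*5929 + 30404 = -5929/3 + 30404 = 85283/3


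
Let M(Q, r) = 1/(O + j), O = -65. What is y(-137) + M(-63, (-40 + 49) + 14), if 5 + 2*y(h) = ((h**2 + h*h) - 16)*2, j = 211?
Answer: 2738924/73 ≈ 37520.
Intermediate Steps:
M(Q, r) = 1/146 (M(Q, r) = 1/(-65 + 211) = 1/146)
y(h) = -37/2 + 2*h**2 (y(h) = -5/2 + (((h**2 + h*h) - 16)*2)/2 = -5/2 + (((h**2 + h**2) - 16)*2)/2 = -5/2 + ((2*h**2 - 16)*2)/2 = -5/2 + ((-16 + 2*h**2)*2)/2 = -5/2 + (-32 + 4*h**2)/2 = -5/2 + (-16 + 2*h**2) = -37/2 + 2*h**2)
y(-137) + M(-63, (-40 + 49) + 14) = (-37/2 + 2*(-137)**2) + 1/146 = (-37/2 + 2*18769) + 1/146 = (-37/2 + 37538) + 1/146 = 75039/2 + 1/146 = 2738924/73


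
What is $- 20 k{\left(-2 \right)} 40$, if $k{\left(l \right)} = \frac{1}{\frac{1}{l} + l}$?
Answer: $320$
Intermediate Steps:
$k{\left(l \right)} = \frac{1}{l + \frac{1}{l}}$
$- 20 k{\left(-2 \right)} 40 = - 20 \left(- \frac{2}{1 + \left(-2\right)^{2}}\right) 40 = - 20 \left(- \frac{2}{1 + 4}\right) 40 = - 20 \left(- \frac{2}{5}\right) 40 = - 20 \left(\left(-2\right) \frac{1}{5}\right) 40 = \left(-20\right) \left(- \frac{2}{5}\right) 40 = 8 \cdot 40 = 320$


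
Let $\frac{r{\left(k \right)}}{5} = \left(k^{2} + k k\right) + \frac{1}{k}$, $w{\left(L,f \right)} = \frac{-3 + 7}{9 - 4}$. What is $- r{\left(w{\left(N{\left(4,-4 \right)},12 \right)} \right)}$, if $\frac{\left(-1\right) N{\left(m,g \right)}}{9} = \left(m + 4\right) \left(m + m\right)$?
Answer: $- \frac{253}{20} \approx -12.65$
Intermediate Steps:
$N{\left(m,g \right)} = - 18 m \left(4 + m\right)$ ($N{\left(m,g \right)} = - 9 \left(m + 4\right) \left(m + m\right) = - 9 \left(4 + m\right) 2 m = - 9 \cdot 2 m \left(4 + m\right) = - 18 m \left(4 + m\right)$)
$w{\left(L,f \right)} = \frac{4}{5}$
$r{\left(k \right)} = \frac{5}{k} + 10 k^{2}$ ($r{\left(k \right)} = 5 \left(\left(k^{2} + k k\right) + \frac{1}{k}\right) = 5 \left(\left(k^{2} + k^{2}\right) + \frac{1}{k}\right) = 5 \left(2 k^{2} + \frac{1}{k}\right) = 5 \left(\frac{1}{k} + 2 k^{2}\right) = \frac{5}{k} + 10 k^{2}$)
$- r{\left(w{\left(N{\left(4,-4 \right)},12 \right)} \right)} = - \frac{5 \left(1 + 2 \left(\frac{4}{5}\right)^{3}\right)}{\frac{4}{5}} = - \frac{5 \cdot 5 \left(1 + 2 \cdot \frac{64}{125}\right)}{4} = - \frac{5 \cdot 5 \left(1 + \frac{128}{125}\right)}{4} = - \frac{5 \cdot 5 \cdot 253}{4 \cdot 125} = \left(-1\right) \frac{253}{20} = - \frac{253}{20}$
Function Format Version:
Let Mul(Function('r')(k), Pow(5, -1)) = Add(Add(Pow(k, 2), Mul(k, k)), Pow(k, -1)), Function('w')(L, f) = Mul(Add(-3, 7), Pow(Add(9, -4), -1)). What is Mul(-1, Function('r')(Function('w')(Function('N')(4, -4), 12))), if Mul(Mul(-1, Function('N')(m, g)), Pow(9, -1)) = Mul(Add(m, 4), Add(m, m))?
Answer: Rational(-253, 20) ≈ -12.650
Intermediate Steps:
Function('N')(m, g) = Mul(-18, m, Add(4, m)) (Function('N')(m, g) = Mul(-9, Mul(Add(m, 4), Add(m, m))) = Mul(-9, Mul(Add(4, m), Mul(2, m))) = Mul(-9, Mul(2, m, Add(4, m))) = Mul(-18, m, Add(4, m)))
Function('w')(L, f) = Rational(4, 5) (Function('w')(L, f) = Mul(4, Pow(5, -1)) = Mul(4, Rational(1, 5)) = Rational(4, 5))
Function('r')(k) = Add(Mul(5, Pow(k, -1)), Mul(10, Pow(k, 2))) (Function('r')(k) = Mul(5, Add(Add(Pow(k, 2), Mul(k, k)), Pow(k, -1))) = Mul(5, Add(Add(Pow(k, 2), Pow(k, 2)), Pow(k, -1))) = Mul(5, Add(Mul(2, Pow(k, 2)), Pow(k, -1))) = Mul(5, Add(Pow(k, -1), Mul(2, Pow(k, 2)))) = Add(Mul(5, Pow(k, -1)), Mul(10, Pow(k, 2))))
Mul(-1, Function('r')(Function('w')(Function('N')(4, -4), 12))) = Mul(-1, Mul(5, Pow(Rational(4, 5), -1), Add(1, Mul(2, Pow(Rational(4, 5), 3))))) = Mul(-1, Mul(5, Rational(5, 4), Add(1, Mul(2, Rational(64, 125))))) = Mul(-1, Mul(5, Rational(5, 4), Add(1, Rational(128, 125)))) = Mul(-1, Mul(5, Rational(5, 4), Rational(253, 125))) = Mul(-1, Rational(253, 20)) = Rational(-253, 20)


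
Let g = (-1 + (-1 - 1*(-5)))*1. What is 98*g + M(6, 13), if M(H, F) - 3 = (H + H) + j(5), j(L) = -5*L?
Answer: 284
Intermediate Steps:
g = 3 (g = (-1 + (-1 + 5))*1 = (-1 + 4)*1 = 3*1 = 3)
M(H, F) = -22 + 2*H (M(H, F) = 3 + ((H + H) - 5*5) = 3 + (2*H - 25) = 3 + (-25 + 2*H) = -22 + 2*H)
98*g + M(6, 13) = 98*3 + (-22 + 2*6) = 294 + (-22 + 12) = 294 - 10 = 284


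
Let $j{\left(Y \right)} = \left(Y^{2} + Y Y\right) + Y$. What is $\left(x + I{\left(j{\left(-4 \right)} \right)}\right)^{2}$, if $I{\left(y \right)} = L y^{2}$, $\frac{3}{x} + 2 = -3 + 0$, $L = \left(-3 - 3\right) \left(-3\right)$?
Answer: $\frac{4978290249}{25} \approx 1.9913 \cdot 10^{8}$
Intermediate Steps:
$j{\left(Y \right)} = Y + 2 Y^{2}$ ($j{\left(Y \right)} = \left(Y^{2} + Y^{2}\right) + Y = 2 Y^{2} + Y = Y + 2 Y^{2}$)
$L = 18$ ($L = \left(-6\right) \left(-3\right) = 18$)
$x = - \frac{3}{5}$ ($x = \frac{3}{-2 + \left(-3 + 0\right)} = \frac{3}{-2 - 3} = \frac{3}{-5} = 3 \left(- \frac{1}{5}\right) = - \frac{3}{5} \approx -0.6$)
$I{\left(y \right)} = 18 y^{2}$
$\left(x + I{\left(j{\left(-4 \right)} \right)}\right)^{2} = \left(- \frac{3}{5} + 18 \left(- 4 \left(1 + 2 \left(-4\right)\right)\right)^{2}\right)^{2} = \left(- \frac{3}{5} + 18 \left(- 4 \left(1 - 8\right)\right)^{2}\right)^{2} = \left(- \frac{3}{5} + 18 \left(\left(-4\right) \left(-7\right)\right)^{2}\right)^{2} = \left(- \frac{3}{5} + 18 \cdot 28^{2}\right)^{2} = \left(- \frac{3}{5} + 18 \cdot 784\right)^{2} = \left(- \frac{3}{5} + 14112\right)^{2} = \left(\frac{70557}{5}\right)^{2} = \frac{4978290249}{25}$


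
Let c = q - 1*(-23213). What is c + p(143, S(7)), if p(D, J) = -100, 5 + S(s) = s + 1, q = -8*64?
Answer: 22601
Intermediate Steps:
q = -512
S(s) = -4 + s (S(s) = -5 + (s + 1) = -5 + (1 + s) = -4 + s)
c = 22701 (c = -512 - 1*(-23213) = -512 + 23213 = 22701)
c + p(143, S(7)) = 22701 - 100 = 22601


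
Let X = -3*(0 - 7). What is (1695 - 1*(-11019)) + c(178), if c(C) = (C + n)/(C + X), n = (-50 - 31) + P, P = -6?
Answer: 2530177/199 ≈ 12714.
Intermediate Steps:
n = -87 (n = (-50 - 31) - 6 = -81 - 6 = -87)
X = 21 (X = -3*(-7) = 21)
c(C) = (-87 + C)/(21 + C) (c(C) = (C - 87)/(C + 21) = (-87 + C)/(21 + C))
(1695 - 1*(-11019)) + c(178) = (1695 - 1*(-11019)) + (-87 + 178)/(21 + 178) = (1695 + 11019) + 91/199 = 12714 + (1/199)*91 = 12714 + 91/199 = 2530177/199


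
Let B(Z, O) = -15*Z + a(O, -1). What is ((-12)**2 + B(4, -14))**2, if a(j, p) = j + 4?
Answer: 5476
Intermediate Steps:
a(j, p) = 4 + j
B(Z, O) = 4 + O - 15*Z (B(Z, O) = -15*Z + (4 + O) = 4 + O - 15*Z)
((-12)**2 + B(4, -14))**2 = ((-12)**2 + (4 - 14 - 15*4))**2 = (144 + (4 - 14 - 60))**2 = (144 - 70)**2 = 74**2 = 5476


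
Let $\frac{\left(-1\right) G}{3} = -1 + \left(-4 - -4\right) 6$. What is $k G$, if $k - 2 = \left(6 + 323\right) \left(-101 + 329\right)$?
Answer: $225042$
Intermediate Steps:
$G = 3$ ($G = - 3 \left(-1 + \left(-4 - -4\right) 6\right) = - 3 \left(-1 + \left(-4 + 4\right) 6\right) = - 3 \left(-1 + 0 \cdot 6\right) = - 3 \left(-1 + 0\right) = \left(-3\right) \left(-1\right) = 3$)
$k = 75014$ ($k = 2 + \left(6 + 323\right) \left(-101 + 329\right) = 2 + 329 \cdot 228 = 2 + 75012 = 75014$)
$k G = 75014 \cdot 3 = 225042$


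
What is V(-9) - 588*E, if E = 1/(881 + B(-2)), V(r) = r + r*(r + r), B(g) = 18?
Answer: 136959/899 ≈ 152.35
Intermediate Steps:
V(r) = r + 2*r**2 (V(r) = r + r*(2*r) = r + 2*r**2)
E = 1/899 (E = 1/(881 + 18) = 1/899 ≈ 0.0011123)
V(-9) - 588*E = -9*(1 + 2*(-9)) - 588*1/899 = -9*(1 - 18) - 588/899 = -9*(-17) - 588/899 = 153 - 588/899 = 136959/899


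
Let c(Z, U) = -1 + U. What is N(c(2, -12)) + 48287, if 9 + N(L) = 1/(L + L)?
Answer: 1255227/26 ≈ 48278.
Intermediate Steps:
N(L) = -9 + 1/(2*L) (N(L) = -9 + 1/(L + L) = -9 + 1/(2*L))
N(c(2, -12)) + 48287 = (-9 + 1/(2*(-1 - 12))) + 48287 = (-9 + (1/2)/(-13)) + 48287 = (-9 + (1/2)*(-1/13)) + 48287 = (-9 - 1/26) + 48287 = -235/26 + 48287 = 1255227/26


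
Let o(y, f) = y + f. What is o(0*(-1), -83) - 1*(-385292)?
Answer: 385209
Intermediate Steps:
o(y, f) = f + y
o(0*(-1), -83) - 1*(-385292) = (-83 + 0*(-1)) - 1*(-385292) = (-83 + 0) + 385292 = -83 + 385292 = 385209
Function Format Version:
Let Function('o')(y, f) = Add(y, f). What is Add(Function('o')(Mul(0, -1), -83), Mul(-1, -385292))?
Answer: 385209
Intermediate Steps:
Function('o')(y, f) = Add(f, y)
Add(Function('o')(Mul(0, -1), -83), Mul(-1, -385292)) = Add(Add(-83, Mul(0, -1)), Mul(-1, -385292)) = Add(Add(-83, 0), 385292) = Add(-83, 385292) = 385209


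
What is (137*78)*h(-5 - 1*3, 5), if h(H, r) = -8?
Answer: -85488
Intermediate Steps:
(137*78)*h(-5 - 1*3, 5) = (137*78)*(-8) = 10686*(-8) = -85488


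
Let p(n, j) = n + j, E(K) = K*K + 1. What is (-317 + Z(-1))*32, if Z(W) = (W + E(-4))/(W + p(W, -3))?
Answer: -51232/5 ≈ -10246.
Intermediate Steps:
E(K) = 1 + K² (E(K) = K² + 1 = 1 + K²)
p(n, j) = j + n
Z(W) = (17 + W)/(-3 + 2*W) (Z(W) = (W + (1 + (-4)²))/(W + (-3 + W)) = (W + (1 + 16))/(-3 + 2*W) = (W + 17)/(-3 + 2*W) = (17 + W)/(-3 + 2*W))
(-317 + Z(-1))*32 = (-317 + (17 - 1)/(-3 + 2*(-1)))*32 = (-317 + 16/(-3 - 2))*32 = (-317 + 16/(-5))*32 = (-317 - ⅕*16)*32 = (-317 - 16/5)*32 = -1601/5*32 = -51232/5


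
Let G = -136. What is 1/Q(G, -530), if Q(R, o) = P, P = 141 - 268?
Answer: -1/127 ≈ -0.0078740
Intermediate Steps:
P = -127
Q(R, o) = -127
1/Q(G, -530) = 1/(-127) = -1/127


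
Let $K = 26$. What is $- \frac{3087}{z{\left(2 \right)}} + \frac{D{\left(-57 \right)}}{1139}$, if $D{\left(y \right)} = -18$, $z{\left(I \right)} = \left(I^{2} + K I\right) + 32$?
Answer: $- \frac{3517677}{100232} \approx -35.095$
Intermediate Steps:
$z{\left(I \right)} = 32 + I^{2} + 26 I$ ($z{\left(I \right)} = \left(I^{2} + 26 I\right) + 32 = 32 + I^{2} + 26 I$)
$- \frac{3087}{z{\left(2 \right)}} + \frac{D{\left(-57 \right)}}{1139} = - \frac{3087}{32 + 2^{2} + 26 \cdot 2} - \frac{18}{1139} = - \frac{3087}{32 + 4 + 52} - \frac{18}{1139} = - \frac{3087}{88} - \frac{18}{1139} = - \frac{3517677}{100232}$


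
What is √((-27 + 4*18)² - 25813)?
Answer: 2*I*√5947 ≈ 154.23*I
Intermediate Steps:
√((-27 + 4*18)² - 25813) = √((-27 + 72)² - 25813) = √(45² - 25813) = √(2025 - 25813) = √(-23788) = 2*I*√5947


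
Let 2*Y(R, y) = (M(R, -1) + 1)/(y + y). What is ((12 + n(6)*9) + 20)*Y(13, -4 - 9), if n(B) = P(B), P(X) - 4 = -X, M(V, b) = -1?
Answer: 0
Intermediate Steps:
P(X) = 4 - X
n(B) = 4 - B
Y(R, y) = 0 (Y(R, y) = ((-1 + 1)/(y + y))/2 = (0/((2*y)))/2 = (0*(1/(2*y)))/2 = (½)*0 = 0)
((12 + n(6)*9) + 20)*Y(13, -4 - 9) = ((12 + (4 - 1*6)*9) + 20)*0 = ((12 + (4 - 6)*9) + 20)*0 = ((12 - 2*9) + 20)*0 = ((12 - 18) + 20)*0 = (-6 + 20)*0 = 14*0 = 0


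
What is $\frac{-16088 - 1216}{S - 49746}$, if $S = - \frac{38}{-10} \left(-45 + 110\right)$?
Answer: $\frac{17304}{49499} \approx 0.34958$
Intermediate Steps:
$S = 247$ ($S = \left(-38\right) \left(- \frac{1}{10}\right) 65 = \frac{19}{5} \cdot 65 = 247$)
$\frac{-16088 - 1216}{S - 49746} = \frac{-16088 - 1216}{247 - 49746} = - \frac{17304}{-49499} = \left(-17304\right) \left(- \frac{1}{49499}\right) = \frac{17304}{49499}$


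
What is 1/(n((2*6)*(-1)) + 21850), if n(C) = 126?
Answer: 1/21976 ≈ 4.5504e-5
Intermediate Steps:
1/(n((2*6)*(-1)) + 21850) = 1/(126 + 21850) = 1/21976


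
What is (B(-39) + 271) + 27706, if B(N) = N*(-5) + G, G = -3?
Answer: 28169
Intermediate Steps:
B(N) = -3 - 5*N (B(N) = N*(-5) - 3 = -5*N - 3 = -3 - 5*N)
(B(-39) + 271) + 27706 = ((-3 - 5*(-39)) + 271) + 27706 = ((-3 + 195) + 271) + 27706 = (192 + 271) + 27706 = 463 + 27706 = 28169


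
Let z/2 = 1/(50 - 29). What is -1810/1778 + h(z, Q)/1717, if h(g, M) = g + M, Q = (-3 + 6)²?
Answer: -4637398/4579239 ≈ -1.0127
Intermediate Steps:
z = 2/21 (z = 2/(50 - 29) = 2/21 ≈ 0.095238)
Q = 9 (Q = 3² = 9)
h(g, M) = M + g
-1810/1778 + h(z, Q)/1717 = -1810/1778 + (9 + 2/21)/1717 = -1810*1/1778 + (191/21)*(1/1717) = -905/889 + 191/36057 = -4637398/4579239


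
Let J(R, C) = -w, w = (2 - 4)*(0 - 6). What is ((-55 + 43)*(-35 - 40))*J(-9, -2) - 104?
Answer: -10904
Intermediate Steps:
w = 12 (w = -2*(-6) = 12)
J(R, C) = -12 (J(R, C) = -1*12 = -12)
((-55 + 43)*(-35 - 40))*J(-9, -2) - 104 = ((-55 + 43)*(-35 - 40))*(-12) - 104 = -12*(-75)*(-12) - 104 = 900*(-12) - 104 = -10800 - 104 = -10904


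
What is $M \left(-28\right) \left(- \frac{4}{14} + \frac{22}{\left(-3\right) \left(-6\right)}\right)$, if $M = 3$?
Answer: $- \frac{236}{3} \approx -78.667$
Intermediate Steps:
$M \left(-28\right) \left(- \frac{4}{14} + \frac{22}{\left(-3\right) \left(-6\right)}\right) = 3 \left(-28\right) \left(- \frac{4}{14} + \frac{22}{\left(-3\right) \left(-6\right)}\right) = - 84 \left(\left(-4\right) \frac{1}{14} + \frac{22}{18}\right) = - 84 \left(- \frac{2}{7} + 22 \cdot \frac{1}{18}\right) = - 84 \left(- \frac{2}{7} + \frac{11}{9}\right) = \left(-84\right) \frac{59}{63} = - \frac{236}{3}$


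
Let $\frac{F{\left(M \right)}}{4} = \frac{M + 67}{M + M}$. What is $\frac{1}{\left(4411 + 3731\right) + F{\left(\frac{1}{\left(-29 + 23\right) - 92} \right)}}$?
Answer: $- \frac{1}{4988} \approx -0.00020048$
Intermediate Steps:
$F{\left(M \right)} = \frac{2 \left(67 + M\right)}{M}$ ($F{\left(M \right)} = 4 \frac{M + 67}{M + M} = 4 \frac{67 + M}{2 M} = \frac{2 \left(67 + M\right)}{M}$)
$\frac{1}{\left(4411 + 3731\right) + F{\left(\frac{1}{\left(-29 + 23\right) - 92} \right)}} = \frac{1}{\left(4411 + 3731\right) + \left(2 + \frac{134}{\frac{1}{\left(-29 + 23\right) - 92}}\right)} = \frac{1}{8142 + \left(2 + \frac{134}{\frac{1}{-6 - 92}}\right)} = \frac{1}{8142 + \left(2 + \frac{134}{\frac{1}{-98}}\right)} = \frac{1}{8142 + \left(2 + \frac{134}{- \frac{1}{98}}\right)} = \frac{1}{8142 + \left(2 + 134 \left(-98\right)\right)} = \frac{1}{8142 + \left(2 - 13132\right)} = \frac{1}{8142 - 13130} = \frac{1}{-4988} = - \frac{1}{4988}$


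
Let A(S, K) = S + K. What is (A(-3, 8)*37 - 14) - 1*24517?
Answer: -24346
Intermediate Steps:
A(S, K) = K + S
(A(-3, 8)*37 - 14) - 1*24517 = ((8 - 3)*37 - 14) - 1*24517 = (5*37 - 14) - 24517 = (185 - 14) - 24517 = 171 - 24517 = -24346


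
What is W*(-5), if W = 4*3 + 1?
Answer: -65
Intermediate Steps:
W = 13 (W = 12 + 1 = 13)
W*(-5) = 13*(-5) = -65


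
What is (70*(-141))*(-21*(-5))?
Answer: -1036350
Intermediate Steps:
(70*(-141))*(-21*(-5)) = -9870*105 = -1036350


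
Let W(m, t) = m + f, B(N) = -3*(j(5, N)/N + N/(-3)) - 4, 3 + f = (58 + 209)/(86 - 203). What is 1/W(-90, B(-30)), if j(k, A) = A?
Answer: -39/3716 ≈ -0.010495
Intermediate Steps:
f = -206/39 (f = -3 + (58 + 209)/(86 - 203) = -3 + 267/(-117) = -3 + 267*(-1/117) = -3 - 89/39 = -206/39 ≈ -5.2821)
B(N) = -7 + N (B(N) = -3*(N/N + N/(-3)) - 4 = -3*(1 + N*(-⅓)) - 4 = -3*(1 - N/3) - 4 = (-3 + N) - 4 = -7 + N)
W(m, t) = -206/39 + m (W(m, t) = m - 206/39 = -206/39 + m)
1/W(-90, B(-30)) = 1/(-206/39 - 90) = 1/(-3716/39) = -39/3716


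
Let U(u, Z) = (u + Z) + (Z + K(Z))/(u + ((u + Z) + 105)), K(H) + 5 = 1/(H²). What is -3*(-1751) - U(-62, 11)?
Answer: 5134999/968 ≈ 5304.8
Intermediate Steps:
K(H) = -5 + H⁻² (K(H) = -5 + 1/(H²) = -5 + H⁻²)
U(u, Z) = Z + u + (-5 + Z + Z⁻²)/(105 + Z + 2*u) (U(u, Z) = (u + Z) + (Z + (-5 + Z⁻²))/(u + ((u + Z) + 105)) = (Z + u) + (-5 + Z + Z⁻²)/(u + ((Z + u) + 105)) = (Z + u) + (-5 + Z + Z⁻²)/(u + (105 + Z + u)) = (Z + u) + (-5 + Z + Z⁻²)/(105 + Z + 2*u) = Z + u + (-5 + Z + Z⁻²)/(105 + Z + 2*u))
-3*(-1751) - U(-62, 11) = -3*(-1751) - (1 + 11²*(-5 + 11² + 2*(-62)² + 105*(-62) + 106*11 + 3*11*(-62)))/(11²*(105 + 11 + 2*(-62))) = 5253 - (1 + 121*(-5 + 121 + 2*3844 - 6510 + 1166 - 2046))/(121*(105 + 11 - 124)) = 5253 - (1 + 121*(-5 + 121 + 7688 - 6510 + 1166 - 2046))/(121*(-8)) = 5253 - (-1)*(1 + 121*414)/(121*8) = 5253 - (-1)*(1 + 50094)/(121*8) = 5253 - (-1)*50095/(121*8) = 5253 - 1*(-50095/968) = 5253 + 50095/968 = 5134999/968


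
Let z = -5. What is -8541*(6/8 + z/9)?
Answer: -6643/4 ≈ -1660.8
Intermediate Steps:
-8541*(6/8 + z/9) = -8541*(6/8 - 5/9) = -8541*(6*(1/8) - 5*1/9) = -8541*(3/4 - 5/9) = -8541*7/36 = -6643/4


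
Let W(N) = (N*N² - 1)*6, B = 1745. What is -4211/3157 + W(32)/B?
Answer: 613324319/5508965 ≈ 111.33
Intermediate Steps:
W(N) = -6 + 6*N³ (W(N) = (N³ - 1)*6 = (-1 + N³)*6 = -6 + 6*N³)
-4211/3157 + W(32)/B = -4211/3157 + (-6 + 6*32³)/1745 = -4211*1/3157 + (-6 + 6*32768)*(1/1745) = -4211/3157 + (-6 + 196608)*(1/1745) = -4211/3157 + 196602*(1/1745) = -4211/3157 + 196602/1745 = 613324319/5508965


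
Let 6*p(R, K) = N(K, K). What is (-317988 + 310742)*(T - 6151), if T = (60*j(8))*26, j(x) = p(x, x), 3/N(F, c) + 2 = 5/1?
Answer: 42686186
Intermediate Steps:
N(F, c) = 1 (N(F, c) = 3/(-2 + 5/1) = 3/(-2 + 5*1) = 3/(-2 + 5) = 3/3 = 3*(⅓) = 1)
p(R, K) = ⅙ (p(R, K) = (⅙)*1 = ⅙)
j(x) = ⅙
T = 260 (T = (60*(⅙))*26 = 10*26 = 260)
(-317988 + 310742)*(T - 6151) = (-317988 + 310742)*(260 - 6151) = -7246*(-5891) = 42686186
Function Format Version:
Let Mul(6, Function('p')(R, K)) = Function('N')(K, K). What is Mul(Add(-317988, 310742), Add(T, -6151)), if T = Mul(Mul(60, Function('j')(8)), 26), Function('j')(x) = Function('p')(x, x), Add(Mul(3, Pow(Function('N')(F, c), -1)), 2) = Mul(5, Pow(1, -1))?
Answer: 42686186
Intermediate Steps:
Function('N')(F, c) = 1 (Function('N')(F, c) = Mul(3, Pow(Add(-2, Mul(5, Pow(1, -1))), -1)) = Mul(3, Pow(Add(-2, Mul(5, 1)), -1)) = Mul(3, Pow(Add(-2, 5), -1)) = Mul(3, Pow(3, -1)) = Mul(3, Rational(1, 3)) = 1)
Function('p')(R, K) = Rational(1, 6) (Function('p')(R, K) = Mul(Rational(1, 6), 1) = Rational(1, 6))
Function('j')(x) = Rational(1, 6)
T = 260 (T = Mul(Mul(60, Rational(1, 6)), 26) = Mul(10, 26) = 260)
Mul(Add(-317988, 310742), Add(T, -6151)) = Mul(Add(-317988, 310742), Add(260, -6151)) = Mul(-7246, -5891) = 42686186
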